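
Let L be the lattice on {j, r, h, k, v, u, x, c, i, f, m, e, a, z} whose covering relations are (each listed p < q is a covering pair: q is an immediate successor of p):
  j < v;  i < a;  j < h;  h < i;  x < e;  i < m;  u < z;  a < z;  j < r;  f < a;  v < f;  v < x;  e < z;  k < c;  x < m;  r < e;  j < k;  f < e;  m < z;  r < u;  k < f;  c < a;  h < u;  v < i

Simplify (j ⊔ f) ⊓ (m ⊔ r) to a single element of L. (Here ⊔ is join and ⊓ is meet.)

f

j ∨ f = f
m ∨ r = z
f ∧ z = f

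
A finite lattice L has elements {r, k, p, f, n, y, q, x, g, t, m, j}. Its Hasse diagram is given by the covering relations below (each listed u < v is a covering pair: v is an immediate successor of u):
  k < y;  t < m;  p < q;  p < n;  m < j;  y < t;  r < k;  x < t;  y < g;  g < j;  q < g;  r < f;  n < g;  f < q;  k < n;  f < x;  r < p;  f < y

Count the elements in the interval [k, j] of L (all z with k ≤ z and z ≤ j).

The interval [k, j] = {g, j, k, m, n, t, y}, which has 7 elements.

7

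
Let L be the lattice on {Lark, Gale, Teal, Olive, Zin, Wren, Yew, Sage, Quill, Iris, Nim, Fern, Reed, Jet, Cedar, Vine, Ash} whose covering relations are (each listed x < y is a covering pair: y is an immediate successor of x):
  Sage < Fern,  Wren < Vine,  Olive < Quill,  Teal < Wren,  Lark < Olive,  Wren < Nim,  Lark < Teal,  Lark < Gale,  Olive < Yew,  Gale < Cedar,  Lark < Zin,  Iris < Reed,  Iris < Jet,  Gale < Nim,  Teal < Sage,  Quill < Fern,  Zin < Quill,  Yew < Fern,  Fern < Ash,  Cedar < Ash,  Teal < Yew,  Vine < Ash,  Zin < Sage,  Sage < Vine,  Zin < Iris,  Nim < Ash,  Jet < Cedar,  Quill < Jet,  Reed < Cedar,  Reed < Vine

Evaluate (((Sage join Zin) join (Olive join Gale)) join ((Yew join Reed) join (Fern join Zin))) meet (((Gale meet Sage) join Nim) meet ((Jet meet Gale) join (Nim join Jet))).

Nim

Sage ∨ Zin = Sage
Olive ∨ Gale = Cedar
Sage ∨ Cedar = Ash
Yew ∨ Reed = Ash
Fern ∨ Zin = Fern
Ash ∨ Fern = Ash
Ash ∨ Ash = Ash
Gale ∧ Sage = Lark
Lark ∨ Nim = Nim
Jet ∧ Gale = Lark
Nim ∨ Jet = Ash
Lark ∨ Ash = Ash
Nim ∧ Ash = Nim
Ash ∧ Nim = Nim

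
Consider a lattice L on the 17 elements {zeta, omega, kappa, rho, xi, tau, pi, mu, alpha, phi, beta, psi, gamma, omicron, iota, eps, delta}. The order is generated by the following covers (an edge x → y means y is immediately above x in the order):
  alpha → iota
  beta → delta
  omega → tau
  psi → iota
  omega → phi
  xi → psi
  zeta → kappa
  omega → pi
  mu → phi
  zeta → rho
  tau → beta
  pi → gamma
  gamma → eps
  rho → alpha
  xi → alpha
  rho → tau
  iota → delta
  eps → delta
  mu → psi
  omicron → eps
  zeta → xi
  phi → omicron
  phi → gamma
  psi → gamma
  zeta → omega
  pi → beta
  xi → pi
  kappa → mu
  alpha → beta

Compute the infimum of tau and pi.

Common lower bounds of {tau, pi}: omega, zeta.
The greatest among these is omega.

omega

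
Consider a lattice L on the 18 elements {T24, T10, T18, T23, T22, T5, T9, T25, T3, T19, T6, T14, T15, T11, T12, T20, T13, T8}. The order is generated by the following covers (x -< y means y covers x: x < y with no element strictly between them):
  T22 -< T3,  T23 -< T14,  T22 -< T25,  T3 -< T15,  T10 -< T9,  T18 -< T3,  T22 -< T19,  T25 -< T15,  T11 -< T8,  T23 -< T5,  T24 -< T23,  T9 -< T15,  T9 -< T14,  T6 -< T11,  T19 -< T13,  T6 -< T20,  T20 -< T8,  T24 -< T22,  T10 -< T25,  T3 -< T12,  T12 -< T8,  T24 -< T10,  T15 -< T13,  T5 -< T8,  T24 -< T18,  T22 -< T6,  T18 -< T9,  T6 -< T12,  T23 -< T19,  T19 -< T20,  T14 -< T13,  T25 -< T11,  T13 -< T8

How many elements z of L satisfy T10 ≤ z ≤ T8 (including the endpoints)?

8

The interval [T10, T8] = {T10, T11, T13, T14, T15, T25, T8, T9}, which has 8 elements.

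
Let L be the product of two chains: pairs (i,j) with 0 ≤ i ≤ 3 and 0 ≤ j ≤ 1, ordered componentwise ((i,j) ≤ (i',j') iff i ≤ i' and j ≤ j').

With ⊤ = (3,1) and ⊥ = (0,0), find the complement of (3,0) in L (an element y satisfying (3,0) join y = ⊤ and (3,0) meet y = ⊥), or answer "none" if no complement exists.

(0,1)

Need y with (3,0) ∨ y = (3,1) and (3,0) ∧ y = (0,0).
Checking each element gives: (0,1).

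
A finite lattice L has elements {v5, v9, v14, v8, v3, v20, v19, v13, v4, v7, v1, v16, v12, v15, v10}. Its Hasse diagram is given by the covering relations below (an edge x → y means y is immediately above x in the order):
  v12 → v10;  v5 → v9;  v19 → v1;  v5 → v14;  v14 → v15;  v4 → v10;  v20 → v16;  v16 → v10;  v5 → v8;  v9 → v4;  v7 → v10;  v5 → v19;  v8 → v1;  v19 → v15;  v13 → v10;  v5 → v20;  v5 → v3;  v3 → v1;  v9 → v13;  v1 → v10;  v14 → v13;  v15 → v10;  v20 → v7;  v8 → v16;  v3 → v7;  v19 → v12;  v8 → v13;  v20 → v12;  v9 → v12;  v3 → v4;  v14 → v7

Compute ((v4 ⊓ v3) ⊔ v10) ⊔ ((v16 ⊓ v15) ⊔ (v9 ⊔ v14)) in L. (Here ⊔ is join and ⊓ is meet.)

v10

v4 ∧ v3 = v3
v3 ∨ v10 = v10
v16 ∧ v15 = v5
v9 ∨ v14 = v13
v5 ∨ v13 = v13
v10 ∨ v13 = v10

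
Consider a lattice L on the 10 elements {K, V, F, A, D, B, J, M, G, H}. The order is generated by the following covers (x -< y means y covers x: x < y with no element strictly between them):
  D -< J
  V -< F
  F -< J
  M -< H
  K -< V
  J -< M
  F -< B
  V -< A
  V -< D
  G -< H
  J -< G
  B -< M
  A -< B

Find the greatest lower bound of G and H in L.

Common lower bounds of {G, H}: D, F, G, J, K, V.
The greatest among these is G.

G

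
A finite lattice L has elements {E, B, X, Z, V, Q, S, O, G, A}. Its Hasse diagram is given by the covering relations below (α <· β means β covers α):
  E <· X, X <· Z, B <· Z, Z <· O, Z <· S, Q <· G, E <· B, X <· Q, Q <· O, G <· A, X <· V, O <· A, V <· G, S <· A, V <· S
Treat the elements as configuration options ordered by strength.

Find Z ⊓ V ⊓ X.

Common lower bounds of {Z, V, X}: E, X.
The greatest among these is X.

X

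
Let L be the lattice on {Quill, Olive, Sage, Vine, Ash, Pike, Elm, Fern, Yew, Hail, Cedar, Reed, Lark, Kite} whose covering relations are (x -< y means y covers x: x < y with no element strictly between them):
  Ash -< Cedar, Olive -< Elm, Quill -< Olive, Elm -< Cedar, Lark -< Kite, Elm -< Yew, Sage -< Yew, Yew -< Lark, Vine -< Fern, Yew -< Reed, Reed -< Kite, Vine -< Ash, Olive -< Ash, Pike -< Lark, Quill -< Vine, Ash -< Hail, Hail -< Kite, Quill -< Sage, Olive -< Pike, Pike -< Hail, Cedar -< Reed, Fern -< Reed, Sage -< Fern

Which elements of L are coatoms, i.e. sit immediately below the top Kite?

Hail, Lark, Reed

The coatoms are exactly the elements covered by Kite: Hail, Lark, Reed.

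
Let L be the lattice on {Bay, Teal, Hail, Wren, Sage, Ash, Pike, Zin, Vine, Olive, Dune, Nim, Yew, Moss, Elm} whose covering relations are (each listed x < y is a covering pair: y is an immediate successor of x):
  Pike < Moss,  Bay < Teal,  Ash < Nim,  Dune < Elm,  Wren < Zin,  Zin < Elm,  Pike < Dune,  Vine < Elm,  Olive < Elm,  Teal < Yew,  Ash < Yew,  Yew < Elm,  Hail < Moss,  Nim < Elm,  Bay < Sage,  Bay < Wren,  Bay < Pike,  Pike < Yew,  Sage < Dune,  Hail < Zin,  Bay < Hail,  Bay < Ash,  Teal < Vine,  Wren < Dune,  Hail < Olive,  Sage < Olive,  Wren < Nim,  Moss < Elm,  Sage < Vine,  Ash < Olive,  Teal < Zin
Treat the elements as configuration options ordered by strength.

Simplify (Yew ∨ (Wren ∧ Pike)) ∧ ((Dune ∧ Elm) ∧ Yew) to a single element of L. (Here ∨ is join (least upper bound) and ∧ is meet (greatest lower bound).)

Pike

Wren ∧ Pike = Bay
Yew ∨ Bay = Yew
Dune ∧ Elm = Dune
Dune ∧ Yew = Pike
Yew ∧ Pike = Pike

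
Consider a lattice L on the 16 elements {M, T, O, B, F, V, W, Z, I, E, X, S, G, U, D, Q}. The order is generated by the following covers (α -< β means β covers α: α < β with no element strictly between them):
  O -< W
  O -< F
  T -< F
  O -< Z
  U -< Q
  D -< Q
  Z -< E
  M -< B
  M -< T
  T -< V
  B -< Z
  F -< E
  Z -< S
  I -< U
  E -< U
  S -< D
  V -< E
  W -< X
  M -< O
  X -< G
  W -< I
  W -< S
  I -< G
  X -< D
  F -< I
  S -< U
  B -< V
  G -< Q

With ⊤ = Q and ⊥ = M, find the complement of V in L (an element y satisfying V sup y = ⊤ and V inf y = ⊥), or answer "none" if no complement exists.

X

Need y with V ∨ y = Q and V ∧ y = M.
Checking each element gives: X.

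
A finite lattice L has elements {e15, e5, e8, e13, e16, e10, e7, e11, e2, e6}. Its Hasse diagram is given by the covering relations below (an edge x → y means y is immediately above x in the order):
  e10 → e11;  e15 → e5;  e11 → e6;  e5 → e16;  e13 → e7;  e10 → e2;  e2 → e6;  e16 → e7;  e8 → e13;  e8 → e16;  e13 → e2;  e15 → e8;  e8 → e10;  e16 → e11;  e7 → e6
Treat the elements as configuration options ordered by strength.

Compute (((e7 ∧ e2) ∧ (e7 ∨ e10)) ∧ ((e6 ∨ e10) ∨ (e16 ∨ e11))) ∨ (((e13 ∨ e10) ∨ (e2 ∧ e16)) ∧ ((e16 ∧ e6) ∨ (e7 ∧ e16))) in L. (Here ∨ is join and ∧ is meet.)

e7 ∧ e2 = e13
e7 ∨ e10 = e6
e13 ∧ e6 = e13
e6 ∨ e10 = e6
e16 ∨ e11 = e11
e6 ∨ e11 = e6
e13 ∧ e6 = e13
e13 ∨ e10 = e2
e2 ∧ e16 = e8
e2 ∨ e8 = e2
e16 ∧ e6 = e16
e7 ∧ e16 = e16
e16 ∨ e16 = e16
e2 ∧ e16 = e8
e13 ∨ e8 = e13

e13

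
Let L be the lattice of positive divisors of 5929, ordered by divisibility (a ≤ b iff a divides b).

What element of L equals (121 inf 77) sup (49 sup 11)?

121 ∧ 77 = 11
49 ∨ 11 = 539
11 ∨ 539 = 539

539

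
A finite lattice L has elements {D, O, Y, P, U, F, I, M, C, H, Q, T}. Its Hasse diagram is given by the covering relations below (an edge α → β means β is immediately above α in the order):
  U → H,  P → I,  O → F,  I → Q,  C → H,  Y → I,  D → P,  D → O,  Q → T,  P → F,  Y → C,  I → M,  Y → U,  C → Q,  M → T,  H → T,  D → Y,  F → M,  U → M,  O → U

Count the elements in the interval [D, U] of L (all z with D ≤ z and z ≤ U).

4

The interval [D, U] = {D, O, U, Y}, which has 4 elements.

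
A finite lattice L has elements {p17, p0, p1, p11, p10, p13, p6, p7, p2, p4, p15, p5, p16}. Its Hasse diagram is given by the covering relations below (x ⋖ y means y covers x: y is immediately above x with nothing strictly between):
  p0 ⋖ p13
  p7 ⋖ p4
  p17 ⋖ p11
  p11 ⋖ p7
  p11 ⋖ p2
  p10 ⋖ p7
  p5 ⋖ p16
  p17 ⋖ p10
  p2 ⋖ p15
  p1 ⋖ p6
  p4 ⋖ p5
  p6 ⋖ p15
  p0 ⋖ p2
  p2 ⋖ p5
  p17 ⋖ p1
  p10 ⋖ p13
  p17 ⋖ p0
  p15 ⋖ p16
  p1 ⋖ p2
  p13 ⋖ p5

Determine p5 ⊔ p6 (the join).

Common upper bounds of {p5, p6}: p16.
The least among these is p16.

p16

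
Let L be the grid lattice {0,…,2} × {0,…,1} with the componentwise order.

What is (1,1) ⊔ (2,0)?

(2,1)

Common upper bounds of {(1,1), (2,0)}: (2,1).
The least among these is (2,1).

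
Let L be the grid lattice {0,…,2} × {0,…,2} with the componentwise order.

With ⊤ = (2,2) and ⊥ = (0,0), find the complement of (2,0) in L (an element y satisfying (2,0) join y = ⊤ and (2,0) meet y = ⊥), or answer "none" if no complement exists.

(0,2)

Need y with (2,0) ∨ y = (2,2) and (2,0) ∧ y = (0,0).
Checking each element gives: (0,2).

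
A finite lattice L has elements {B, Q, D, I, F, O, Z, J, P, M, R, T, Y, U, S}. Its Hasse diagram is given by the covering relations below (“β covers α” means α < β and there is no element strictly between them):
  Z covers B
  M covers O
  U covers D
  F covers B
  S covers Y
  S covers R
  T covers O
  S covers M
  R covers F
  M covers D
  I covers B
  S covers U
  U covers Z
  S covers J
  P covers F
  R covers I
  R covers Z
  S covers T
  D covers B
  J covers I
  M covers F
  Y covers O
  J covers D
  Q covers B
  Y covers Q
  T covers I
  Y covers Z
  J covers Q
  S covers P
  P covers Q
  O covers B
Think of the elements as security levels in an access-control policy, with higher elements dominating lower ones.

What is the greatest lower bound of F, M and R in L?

F

Common lower bounds of {F, M, R}: B, F.
The greatest among these is F.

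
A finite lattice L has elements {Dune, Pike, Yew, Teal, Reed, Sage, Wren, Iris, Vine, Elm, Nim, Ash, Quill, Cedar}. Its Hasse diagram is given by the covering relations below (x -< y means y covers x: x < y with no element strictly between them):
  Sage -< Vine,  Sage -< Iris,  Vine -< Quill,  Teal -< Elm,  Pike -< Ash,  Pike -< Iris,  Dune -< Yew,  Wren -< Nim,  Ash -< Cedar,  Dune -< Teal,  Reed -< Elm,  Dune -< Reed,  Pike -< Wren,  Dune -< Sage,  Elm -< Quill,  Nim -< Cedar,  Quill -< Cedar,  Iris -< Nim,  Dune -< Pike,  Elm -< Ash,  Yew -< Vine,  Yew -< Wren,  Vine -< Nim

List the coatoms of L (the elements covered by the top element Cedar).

The coatoms are exactly the elements covered by Cedar: Ash, Nim, Quill.

Ash, Nim, Quill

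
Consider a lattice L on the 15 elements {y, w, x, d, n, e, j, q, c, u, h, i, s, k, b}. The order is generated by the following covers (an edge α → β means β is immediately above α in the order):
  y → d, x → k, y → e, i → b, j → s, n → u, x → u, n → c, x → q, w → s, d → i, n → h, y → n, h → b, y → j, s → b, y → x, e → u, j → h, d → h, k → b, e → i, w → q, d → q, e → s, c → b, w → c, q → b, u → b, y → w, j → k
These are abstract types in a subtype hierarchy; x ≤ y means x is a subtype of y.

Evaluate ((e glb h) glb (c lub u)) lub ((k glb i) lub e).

e ∧ h = y
c ∨ u = b
y ∧ b = y
k ∧ i = y
y ∨ e = e
y ∨ e = e

e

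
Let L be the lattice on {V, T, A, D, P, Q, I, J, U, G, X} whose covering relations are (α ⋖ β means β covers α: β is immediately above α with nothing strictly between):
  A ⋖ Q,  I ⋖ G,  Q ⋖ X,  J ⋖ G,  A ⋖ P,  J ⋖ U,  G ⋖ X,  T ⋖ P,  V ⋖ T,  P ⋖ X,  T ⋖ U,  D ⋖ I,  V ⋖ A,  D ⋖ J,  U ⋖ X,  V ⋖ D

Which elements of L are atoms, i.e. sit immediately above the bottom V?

A, D, T

The atoms are exactly the elements that cover V: A, D, T.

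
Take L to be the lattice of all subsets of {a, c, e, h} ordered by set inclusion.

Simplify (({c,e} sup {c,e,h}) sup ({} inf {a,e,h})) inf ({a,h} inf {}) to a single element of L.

{}

{c,e} ∨ {c,e,h} = {c,e,h}
{} ∧ {a,e,h} = {}
{c,e,h} ∨ {} = {c,e,h}
{a,h} ∧ {} = {}
{c,e,h} ∧ {} = {}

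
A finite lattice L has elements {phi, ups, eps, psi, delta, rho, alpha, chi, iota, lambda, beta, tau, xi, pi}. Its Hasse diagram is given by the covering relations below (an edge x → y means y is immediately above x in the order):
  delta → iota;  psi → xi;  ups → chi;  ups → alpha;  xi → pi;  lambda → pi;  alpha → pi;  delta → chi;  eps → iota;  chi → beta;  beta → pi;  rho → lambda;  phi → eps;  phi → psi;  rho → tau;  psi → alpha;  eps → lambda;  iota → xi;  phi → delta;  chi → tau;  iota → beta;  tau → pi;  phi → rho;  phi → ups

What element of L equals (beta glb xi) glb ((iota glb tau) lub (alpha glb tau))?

beta ∧ xi = iota
iota ∧ tau = delta
alpha ∧ tau = ups
delta ∨ ups = chi
iota ∧ chi = delta

delta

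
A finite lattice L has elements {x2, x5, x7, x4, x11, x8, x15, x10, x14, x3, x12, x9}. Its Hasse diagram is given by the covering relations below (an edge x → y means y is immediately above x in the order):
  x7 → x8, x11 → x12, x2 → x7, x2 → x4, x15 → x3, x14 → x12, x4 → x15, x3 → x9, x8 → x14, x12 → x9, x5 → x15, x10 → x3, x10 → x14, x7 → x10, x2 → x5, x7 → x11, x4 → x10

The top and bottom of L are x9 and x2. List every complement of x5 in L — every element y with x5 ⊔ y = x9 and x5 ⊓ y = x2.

x11, x12, x14, x8

Need y with x5 ∨ y = x9 and x5 ∧ y = x2.
Checking each element gives: x11, x12, x14, x8.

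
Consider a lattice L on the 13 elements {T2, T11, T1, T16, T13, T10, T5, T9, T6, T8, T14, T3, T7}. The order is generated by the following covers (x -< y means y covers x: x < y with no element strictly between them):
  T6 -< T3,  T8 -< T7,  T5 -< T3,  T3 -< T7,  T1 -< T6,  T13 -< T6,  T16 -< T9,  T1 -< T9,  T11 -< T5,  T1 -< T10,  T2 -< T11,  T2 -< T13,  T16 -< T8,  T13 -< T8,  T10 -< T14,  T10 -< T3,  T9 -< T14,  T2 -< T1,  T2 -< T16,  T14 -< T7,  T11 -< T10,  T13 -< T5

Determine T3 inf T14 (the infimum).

Common lower bounds of {T3, T14}: T1, T10, T11, T2.
The greatest among these is T10.

T10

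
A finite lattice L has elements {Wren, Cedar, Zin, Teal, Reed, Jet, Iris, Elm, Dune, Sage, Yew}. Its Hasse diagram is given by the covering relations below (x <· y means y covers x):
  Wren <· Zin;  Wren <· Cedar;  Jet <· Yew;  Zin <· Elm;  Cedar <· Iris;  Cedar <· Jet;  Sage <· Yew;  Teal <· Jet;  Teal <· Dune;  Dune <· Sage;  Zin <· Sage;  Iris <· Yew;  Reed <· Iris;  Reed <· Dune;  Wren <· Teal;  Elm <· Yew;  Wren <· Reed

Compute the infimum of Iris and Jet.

Common lower bounds of {Iris, Jet}: Cedar, Wren.
The greatest among these is Cedar.

Cedar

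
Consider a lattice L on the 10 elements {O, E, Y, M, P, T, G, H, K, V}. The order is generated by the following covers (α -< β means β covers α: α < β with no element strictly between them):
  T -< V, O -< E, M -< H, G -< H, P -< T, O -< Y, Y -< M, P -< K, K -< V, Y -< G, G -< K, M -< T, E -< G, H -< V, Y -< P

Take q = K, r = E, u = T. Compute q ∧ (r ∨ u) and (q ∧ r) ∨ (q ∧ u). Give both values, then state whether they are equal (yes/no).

r ∨ u = V, so q ∧ (r ∨ u) = K ∧ V = K.
q ∧ r = E and q ∧ u = P, so (q ∧ r) ∨ (q ∧ u) = E ∨ P = K.
Equal: yes.

K; K; yes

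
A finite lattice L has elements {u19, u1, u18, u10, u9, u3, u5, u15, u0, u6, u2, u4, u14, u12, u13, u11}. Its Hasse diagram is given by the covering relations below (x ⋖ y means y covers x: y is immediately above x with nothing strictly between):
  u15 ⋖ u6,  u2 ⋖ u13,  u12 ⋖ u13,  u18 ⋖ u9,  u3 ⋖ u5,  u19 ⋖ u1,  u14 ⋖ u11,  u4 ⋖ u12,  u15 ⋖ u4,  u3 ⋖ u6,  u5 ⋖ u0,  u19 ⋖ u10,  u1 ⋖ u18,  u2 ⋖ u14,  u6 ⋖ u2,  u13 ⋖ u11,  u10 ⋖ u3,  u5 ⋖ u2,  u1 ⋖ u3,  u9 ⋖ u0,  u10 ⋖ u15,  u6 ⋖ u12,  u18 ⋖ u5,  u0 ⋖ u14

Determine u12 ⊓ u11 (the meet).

u12

Common lower bounds of {u12, u11}: u1, u10, u12, u15, u19, u3, u4, u6.
The greatest among these is u12.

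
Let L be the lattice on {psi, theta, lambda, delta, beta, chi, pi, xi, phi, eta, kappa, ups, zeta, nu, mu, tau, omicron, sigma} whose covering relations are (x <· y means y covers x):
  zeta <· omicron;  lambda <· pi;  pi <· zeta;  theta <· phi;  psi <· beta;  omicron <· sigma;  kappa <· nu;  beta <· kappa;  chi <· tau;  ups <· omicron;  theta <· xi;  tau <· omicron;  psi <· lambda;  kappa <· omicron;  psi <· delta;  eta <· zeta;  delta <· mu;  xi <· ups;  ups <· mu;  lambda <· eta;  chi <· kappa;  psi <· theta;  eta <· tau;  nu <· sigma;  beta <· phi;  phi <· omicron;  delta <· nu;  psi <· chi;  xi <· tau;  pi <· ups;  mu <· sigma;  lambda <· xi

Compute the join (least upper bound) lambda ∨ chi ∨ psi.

Common upper bounds of {lambda, chi, psi}: omicron, sigma, tau.
The least among these is tau.

tau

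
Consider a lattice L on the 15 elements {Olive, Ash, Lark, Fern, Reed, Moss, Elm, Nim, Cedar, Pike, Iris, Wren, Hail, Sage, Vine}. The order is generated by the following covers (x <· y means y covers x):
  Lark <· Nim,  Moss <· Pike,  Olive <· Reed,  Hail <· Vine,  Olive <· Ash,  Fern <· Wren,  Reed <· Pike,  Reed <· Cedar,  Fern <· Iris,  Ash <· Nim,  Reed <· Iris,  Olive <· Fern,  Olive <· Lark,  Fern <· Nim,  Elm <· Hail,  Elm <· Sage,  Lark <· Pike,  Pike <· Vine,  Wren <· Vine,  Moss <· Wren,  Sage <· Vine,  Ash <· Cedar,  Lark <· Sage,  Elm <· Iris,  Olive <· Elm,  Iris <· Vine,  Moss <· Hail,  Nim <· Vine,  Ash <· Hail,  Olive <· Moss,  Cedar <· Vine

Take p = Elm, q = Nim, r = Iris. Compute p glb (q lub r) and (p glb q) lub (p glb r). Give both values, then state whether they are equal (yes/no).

Elm; Elm; yes

q lub r = Vine, so p glb (q lub r) = Elm glb Vine = Elm.
p glb q = Olive and p glb r = Elm, so (p glb q) lub (p glb r) = Olive lub Elm = Elm.
Equal: yes.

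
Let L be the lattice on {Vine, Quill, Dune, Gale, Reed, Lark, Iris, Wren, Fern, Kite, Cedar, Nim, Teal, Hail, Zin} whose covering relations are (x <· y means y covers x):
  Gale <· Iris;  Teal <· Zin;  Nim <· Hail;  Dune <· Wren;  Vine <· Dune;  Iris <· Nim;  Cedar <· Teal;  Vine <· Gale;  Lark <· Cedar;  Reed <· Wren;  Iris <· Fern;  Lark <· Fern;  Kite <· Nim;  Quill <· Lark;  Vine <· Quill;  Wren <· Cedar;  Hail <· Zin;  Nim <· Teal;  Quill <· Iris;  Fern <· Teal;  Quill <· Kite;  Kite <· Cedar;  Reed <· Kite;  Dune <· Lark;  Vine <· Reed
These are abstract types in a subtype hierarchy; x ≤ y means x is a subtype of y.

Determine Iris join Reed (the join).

Common upper bounds of {Iris, Reed}: Hail, Nim, Teal, Zin.
The least among these is Nim.

Nim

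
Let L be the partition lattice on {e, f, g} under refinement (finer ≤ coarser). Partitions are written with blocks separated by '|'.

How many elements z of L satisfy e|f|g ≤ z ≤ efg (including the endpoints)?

5

The interval [e|f|g, efg] = {efg, ef|g, eg|f, e|fg, e|f|g}, which has 5 elements.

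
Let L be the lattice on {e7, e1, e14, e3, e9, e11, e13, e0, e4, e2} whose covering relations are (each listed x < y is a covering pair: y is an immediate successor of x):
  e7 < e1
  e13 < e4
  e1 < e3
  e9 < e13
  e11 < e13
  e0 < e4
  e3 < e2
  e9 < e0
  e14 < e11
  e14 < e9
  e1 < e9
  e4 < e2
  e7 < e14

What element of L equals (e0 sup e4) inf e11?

e0 ∨ e4 = e4
e4 ∧ e11 = e11

e11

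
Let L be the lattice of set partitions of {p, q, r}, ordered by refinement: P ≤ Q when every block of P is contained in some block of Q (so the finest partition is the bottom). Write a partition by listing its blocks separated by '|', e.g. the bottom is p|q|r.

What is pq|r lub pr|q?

pqr

Common upper bounds of {pq|r, pr|q}: pqr.
The least among these is pqr.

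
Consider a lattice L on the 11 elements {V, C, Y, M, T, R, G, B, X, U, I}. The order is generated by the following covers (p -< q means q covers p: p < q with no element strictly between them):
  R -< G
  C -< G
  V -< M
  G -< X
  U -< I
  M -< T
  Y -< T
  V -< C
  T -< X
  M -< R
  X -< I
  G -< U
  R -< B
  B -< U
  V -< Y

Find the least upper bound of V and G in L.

G

Common upper bounds of {V, G}: G, I, U, X.
The least among these is G.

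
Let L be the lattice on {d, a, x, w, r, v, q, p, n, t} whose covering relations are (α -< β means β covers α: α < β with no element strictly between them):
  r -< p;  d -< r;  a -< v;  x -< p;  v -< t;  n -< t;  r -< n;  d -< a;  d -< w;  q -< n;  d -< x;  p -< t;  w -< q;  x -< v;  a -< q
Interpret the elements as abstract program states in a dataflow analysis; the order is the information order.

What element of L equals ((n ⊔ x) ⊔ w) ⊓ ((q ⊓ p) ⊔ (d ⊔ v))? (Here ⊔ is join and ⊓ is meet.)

n ∨ x = t
t ∨ w = t
q ∧ p = d
d ∨ v = v
d ∨ v = v
t ∧ v = v

v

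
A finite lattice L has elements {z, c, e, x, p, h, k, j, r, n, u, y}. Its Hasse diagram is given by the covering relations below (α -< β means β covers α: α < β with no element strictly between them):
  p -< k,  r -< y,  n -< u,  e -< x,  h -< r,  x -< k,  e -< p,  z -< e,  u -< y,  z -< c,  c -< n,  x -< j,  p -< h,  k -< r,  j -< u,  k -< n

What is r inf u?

k

Common lower bounds of {r, u}: e, k, p, x, z.
The greatest among these is k.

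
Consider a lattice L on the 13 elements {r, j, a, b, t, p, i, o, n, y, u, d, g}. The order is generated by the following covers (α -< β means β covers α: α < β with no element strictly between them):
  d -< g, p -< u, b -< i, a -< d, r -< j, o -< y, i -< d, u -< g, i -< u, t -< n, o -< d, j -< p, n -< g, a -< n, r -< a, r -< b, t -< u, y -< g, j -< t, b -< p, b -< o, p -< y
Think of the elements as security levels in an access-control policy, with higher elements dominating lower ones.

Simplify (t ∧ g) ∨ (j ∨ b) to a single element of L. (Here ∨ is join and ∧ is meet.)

u

t ∧ g = t
j ∨ b = p
t ∨ p = u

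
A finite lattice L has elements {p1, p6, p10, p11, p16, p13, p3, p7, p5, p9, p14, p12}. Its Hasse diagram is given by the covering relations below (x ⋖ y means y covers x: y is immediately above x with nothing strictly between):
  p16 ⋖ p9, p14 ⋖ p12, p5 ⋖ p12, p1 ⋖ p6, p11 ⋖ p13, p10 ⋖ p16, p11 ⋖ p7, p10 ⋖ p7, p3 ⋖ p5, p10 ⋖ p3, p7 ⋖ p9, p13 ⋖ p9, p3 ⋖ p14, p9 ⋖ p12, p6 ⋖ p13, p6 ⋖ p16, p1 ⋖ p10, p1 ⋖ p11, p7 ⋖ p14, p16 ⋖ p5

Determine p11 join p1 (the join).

p11

Common upper bounds of {p11, p1}: p11, p12, p13, p14, p7, p9.
The least among these is p11.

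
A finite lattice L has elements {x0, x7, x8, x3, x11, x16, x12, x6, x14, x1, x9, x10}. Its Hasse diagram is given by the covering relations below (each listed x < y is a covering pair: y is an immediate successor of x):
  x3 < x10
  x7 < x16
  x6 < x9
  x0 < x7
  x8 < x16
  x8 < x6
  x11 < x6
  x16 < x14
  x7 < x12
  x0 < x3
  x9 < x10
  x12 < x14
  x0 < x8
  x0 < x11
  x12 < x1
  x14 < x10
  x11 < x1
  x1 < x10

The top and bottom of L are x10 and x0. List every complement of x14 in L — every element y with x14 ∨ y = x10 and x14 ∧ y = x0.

x11, x3

Need y with x14 ∨ y = x10 and x14 ∧ y = x0.
Checking each element gives: x11, x3.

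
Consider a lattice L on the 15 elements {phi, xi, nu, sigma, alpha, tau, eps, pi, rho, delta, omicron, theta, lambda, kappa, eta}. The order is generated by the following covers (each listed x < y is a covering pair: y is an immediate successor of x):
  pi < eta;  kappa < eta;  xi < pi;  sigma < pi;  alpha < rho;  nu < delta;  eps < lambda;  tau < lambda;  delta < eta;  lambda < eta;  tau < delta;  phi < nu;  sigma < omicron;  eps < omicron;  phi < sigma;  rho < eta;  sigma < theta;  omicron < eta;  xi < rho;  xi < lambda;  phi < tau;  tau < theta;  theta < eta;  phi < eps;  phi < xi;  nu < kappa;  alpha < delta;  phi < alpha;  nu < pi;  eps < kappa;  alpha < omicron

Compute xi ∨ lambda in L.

lambda

xi ∨ lambda = lambda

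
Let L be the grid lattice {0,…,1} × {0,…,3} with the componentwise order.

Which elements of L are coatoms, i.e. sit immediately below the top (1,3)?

(0,3), (1,2)

The coatoms are exactly the elements covered by (1,3): (0,3), (1,2).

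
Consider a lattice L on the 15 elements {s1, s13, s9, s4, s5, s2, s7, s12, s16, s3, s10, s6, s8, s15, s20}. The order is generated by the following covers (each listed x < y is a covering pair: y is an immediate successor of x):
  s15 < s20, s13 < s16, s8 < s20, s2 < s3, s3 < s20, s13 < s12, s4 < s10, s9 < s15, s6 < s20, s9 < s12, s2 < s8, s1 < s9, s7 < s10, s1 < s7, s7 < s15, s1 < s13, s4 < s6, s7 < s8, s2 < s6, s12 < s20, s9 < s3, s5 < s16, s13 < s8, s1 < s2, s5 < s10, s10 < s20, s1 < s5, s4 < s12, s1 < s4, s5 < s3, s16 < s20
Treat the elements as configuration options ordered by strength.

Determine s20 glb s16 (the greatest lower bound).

s16

Common lower bounds of {s20, s16}: s1, s13, s16, s5.
The greatest among these is s16.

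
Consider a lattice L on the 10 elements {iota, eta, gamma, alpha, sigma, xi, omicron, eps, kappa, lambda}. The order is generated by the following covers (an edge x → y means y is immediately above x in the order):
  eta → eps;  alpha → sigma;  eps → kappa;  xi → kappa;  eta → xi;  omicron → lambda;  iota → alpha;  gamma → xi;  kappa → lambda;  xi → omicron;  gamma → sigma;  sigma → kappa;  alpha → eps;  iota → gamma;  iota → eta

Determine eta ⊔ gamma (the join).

xi

Common upper bounds of {eta, gamma}: kappa, lambda, omicron, xi.
The least among these is xi.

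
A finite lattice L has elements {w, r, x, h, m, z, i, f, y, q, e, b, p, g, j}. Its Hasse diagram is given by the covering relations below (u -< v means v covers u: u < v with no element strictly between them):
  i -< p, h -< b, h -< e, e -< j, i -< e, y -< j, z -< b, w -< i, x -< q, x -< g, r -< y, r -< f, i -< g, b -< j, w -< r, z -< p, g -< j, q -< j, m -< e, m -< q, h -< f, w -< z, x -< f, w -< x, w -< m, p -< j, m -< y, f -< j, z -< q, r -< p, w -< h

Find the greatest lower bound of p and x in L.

w

Common lower bounds of {p, x}: w.
The greatest among these is w.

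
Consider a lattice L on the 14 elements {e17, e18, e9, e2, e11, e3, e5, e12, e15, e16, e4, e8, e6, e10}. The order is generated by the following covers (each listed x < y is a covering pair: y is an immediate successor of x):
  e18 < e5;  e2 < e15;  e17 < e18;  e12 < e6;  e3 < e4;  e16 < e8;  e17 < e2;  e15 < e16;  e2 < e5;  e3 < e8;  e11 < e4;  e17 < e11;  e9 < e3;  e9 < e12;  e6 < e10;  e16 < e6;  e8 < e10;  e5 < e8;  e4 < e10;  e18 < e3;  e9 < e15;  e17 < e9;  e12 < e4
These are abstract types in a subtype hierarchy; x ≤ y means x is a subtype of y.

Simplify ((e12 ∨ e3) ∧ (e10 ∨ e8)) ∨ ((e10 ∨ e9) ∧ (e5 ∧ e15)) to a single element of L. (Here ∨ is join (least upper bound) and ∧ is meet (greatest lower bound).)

e10

e12 ∨ e3 = e4
e10 ∨ e8 = e10
e4 ∧ e10 = e4
e10 ∨ e9 = e10
e5 ∧ e15 = e2
e10 ∧ e2 = e2
e4 ∨ e2 = e10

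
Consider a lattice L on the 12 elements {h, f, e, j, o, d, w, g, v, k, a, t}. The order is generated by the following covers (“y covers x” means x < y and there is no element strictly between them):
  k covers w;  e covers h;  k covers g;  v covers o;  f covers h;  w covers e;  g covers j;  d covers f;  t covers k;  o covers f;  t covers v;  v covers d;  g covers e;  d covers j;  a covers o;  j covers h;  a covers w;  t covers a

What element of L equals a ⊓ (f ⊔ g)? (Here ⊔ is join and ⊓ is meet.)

f ∨ g = t
a ∧ t = a

a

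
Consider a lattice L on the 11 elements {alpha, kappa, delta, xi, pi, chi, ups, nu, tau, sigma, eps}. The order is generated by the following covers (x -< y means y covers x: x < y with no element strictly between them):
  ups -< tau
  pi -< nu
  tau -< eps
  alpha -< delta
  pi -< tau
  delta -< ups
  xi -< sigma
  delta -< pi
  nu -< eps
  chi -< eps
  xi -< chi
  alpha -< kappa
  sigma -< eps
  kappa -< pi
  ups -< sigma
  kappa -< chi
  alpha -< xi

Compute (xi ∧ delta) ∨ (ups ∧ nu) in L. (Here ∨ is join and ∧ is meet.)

xi ∧ delta = alpha
ups ∧ nu = delta
alpha ∨ delta = delta

delta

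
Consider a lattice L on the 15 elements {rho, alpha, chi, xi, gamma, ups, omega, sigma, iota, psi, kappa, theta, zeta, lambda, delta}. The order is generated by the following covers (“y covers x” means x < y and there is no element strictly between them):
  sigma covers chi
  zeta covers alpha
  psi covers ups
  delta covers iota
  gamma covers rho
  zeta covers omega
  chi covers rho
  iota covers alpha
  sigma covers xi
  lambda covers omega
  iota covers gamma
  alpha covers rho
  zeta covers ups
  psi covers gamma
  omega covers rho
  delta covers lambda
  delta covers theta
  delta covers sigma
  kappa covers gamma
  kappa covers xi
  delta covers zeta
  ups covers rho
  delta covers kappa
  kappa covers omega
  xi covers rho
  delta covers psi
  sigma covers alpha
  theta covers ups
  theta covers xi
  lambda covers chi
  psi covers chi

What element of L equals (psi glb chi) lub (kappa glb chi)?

psi ∧ chi = chi
kappa ∧ chi = rho
chi ∨ rho = chi

chi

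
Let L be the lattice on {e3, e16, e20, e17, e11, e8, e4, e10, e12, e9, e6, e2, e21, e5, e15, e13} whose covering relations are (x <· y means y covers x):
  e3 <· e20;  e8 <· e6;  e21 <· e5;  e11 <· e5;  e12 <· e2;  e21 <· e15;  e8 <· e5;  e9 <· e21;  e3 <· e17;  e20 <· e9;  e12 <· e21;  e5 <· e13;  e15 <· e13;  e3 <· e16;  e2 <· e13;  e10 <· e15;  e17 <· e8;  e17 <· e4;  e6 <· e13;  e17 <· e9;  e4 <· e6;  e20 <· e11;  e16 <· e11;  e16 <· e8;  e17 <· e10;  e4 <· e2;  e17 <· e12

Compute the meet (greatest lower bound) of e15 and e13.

e15

Common lower bounds of {e15, e13}: e10, e12, e15, e17, e20, e21, e3, e9.
The greatest among these is e15.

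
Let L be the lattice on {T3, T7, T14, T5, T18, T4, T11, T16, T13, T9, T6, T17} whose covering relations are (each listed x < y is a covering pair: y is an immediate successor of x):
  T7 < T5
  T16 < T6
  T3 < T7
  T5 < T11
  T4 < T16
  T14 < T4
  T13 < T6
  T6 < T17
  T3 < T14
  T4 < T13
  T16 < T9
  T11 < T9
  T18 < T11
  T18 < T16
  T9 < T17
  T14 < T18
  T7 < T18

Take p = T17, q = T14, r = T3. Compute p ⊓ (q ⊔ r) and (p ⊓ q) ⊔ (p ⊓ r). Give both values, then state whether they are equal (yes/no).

q ⊔ r = T14, so p ⊓ (q ⊔ r) = T17 ⊓ T14 = T14.
p ⊓ q = T14 and p ⊓ r = T3, so (p ⊓ q) ⊔ (p ⊓ r) = T14 ⊔ T3 = T14.
Equal: yes.

T14; T14; yes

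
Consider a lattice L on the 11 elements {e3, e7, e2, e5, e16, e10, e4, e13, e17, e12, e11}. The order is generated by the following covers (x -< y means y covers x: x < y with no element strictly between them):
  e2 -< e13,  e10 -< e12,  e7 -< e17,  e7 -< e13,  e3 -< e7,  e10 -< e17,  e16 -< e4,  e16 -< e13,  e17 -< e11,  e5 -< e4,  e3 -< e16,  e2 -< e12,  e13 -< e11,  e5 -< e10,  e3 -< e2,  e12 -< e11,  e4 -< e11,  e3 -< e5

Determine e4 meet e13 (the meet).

e16

Common lower bounds of {e4, e13}: e16, e3.
The greatest among these is e16.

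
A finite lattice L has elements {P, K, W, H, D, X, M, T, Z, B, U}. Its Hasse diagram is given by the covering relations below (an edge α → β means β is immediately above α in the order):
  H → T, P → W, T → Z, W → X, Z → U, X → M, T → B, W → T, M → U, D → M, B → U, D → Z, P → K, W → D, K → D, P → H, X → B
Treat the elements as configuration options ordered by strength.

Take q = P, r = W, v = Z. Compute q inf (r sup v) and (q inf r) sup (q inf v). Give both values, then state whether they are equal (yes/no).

r sup v = Z, so q inf (r sup v) = P inf Z = P.
q inf r = P and q inf v = P, so (q inf r) sup (q inf v) = P sup P = P.
Equal: yes.

P; P; yes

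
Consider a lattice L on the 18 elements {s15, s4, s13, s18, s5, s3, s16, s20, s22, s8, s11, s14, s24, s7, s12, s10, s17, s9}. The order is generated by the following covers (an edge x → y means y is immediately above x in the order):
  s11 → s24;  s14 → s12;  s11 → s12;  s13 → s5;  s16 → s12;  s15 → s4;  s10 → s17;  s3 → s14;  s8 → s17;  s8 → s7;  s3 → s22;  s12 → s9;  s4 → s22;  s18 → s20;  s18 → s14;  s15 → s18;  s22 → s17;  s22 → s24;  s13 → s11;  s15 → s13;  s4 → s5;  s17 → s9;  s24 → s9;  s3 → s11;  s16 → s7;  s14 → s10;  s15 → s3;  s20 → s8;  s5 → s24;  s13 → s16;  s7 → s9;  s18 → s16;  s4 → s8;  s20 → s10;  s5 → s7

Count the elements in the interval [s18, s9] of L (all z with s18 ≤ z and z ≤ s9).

The interval [s18, s9] = {s10, s12, s14, s16, s17, s18, s20, s7, s8, s9}, which has 10 elements.

10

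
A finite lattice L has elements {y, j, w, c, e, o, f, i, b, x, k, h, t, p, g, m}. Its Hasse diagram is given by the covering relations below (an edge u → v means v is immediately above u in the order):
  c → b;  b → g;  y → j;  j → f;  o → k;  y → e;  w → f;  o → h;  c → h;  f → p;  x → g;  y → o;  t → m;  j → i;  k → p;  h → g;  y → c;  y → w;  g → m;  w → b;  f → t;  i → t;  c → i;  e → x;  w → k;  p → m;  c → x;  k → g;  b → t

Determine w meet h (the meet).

y

Common lower bounds of {w, h}: y.
The greatest among these is y.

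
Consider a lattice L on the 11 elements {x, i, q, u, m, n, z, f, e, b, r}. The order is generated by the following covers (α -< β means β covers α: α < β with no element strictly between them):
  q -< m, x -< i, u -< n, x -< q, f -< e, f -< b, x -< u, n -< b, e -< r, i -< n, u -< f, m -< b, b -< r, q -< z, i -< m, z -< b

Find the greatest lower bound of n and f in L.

u

Common lower bounds of {n, f}: u, x.
The greatest among these is u.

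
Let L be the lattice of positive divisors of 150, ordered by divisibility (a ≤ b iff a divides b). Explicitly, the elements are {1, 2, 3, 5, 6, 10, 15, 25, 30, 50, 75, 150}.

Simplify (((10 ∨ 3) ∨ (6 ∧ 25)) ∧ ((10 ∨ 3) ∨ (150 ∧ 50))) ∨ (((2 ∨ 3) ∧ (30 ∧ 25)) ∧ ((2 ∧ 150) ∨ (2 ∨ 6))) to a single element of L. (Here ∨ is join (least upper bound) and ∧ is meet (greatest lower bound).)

10 ∨ 3 = 30
6 ∧ 25 = 1
30 ∨ 1 = 30
10 ∨ 3 = 30
150 ∧ 50 = 50
30 ∨ 50 = 150
30 ∧ 150 = 30
2 ∨ 3 = 6
30 ∧ 25 = 5
6 ∧ 5 = 1
2 ∧ 150 = 2
2 ∨ 6 = 6
2 ∨ 6 = 6
1 ∧ 6 = 1
30 ∨ 1 = 30

30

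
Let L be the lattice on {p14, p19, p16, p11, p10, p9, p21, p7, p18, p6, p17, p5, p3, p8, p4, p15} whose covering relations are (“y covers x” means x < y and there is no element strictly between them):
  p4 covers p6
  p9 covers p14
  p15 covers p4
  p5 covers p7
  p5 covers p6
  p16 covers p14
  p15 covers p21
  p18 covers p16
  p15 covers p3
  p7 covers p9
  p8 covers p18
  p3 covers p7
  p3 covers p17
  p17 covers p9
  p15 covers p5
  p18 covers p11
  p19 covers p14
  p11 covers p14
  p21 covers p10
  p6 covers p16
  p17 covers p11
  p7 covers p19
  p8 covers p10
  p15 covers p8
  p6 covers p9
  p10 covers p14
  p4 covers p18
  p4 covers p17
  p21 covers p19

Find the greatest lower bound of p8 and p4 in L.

Common lower bounds of {p8, p4}: p11, p14, p16, p18.
The greatest among these is p18.

p18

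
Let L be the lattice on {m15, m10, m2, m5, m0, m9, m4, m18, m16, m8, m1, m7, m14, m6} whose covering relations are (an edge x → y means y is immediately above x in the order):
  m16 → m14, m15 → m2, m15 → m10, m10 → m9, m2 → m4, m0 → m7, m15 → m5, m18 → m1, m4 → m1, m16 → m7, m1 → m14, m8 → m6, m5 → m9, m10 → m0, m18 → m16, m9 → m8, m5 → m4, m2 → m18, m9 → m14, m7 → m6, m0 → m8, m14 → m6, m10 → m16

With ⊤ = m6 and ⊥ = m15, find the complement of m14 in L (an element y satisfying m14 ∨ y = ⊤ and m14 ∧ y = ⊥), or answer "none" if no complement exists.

For every candidate y, either m14 ∨ y ≠ m6 or m14 ∧ y ≠ m15; no complement exists.

none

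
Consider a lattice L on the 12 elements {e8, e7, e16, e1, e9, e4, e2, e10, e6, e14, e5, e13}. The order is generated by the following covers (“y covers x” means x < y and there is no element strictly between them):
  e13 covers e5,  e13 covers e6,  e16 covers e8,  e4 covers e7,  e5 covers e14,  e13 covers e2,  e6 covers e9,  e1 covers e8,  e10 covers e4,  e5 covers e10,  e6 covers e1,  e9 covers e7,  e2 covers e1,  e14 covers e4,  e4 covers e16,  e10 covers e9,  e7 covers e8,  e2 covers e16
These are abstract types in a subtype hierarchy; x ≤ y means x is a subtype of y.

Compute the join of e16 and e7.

e4

Common upper bounds of {e16, e7}: e10, e13, e14, e4, e5.
The least among these is e4.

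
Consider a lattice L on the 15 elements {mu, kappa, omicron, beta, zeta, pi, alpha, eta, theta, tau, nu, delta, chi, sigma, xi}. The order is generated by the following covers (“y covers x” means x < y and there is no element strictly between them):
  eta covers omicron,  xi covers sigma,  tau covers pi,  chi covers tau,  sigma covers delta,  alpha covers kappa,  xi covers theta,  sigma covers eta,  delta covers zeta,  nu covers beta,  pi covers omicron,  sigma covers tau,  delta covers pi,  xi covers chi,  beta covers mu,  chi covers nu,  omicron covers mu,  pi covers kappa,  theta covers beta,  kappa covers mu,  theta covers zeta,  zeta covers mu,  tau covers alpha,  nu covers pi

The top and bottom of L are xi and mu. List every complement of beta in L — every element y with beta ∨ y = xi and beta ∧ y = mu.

Need y with beta ∨ y = xi and beta ∧ y = mu.
Checking each element gives: delta, eta, sigma.

delta, eta, sigma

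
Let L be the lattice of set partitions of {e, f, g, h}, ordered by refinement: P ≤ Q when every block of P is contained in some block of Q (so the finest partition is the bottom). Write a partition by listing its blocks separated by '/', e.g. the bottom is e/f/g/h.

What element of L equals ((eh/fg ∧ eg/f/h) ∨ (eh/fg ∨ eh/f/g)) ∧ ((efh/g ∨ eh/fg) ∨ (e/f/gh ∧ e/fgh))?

eh/fg ∧ eg/f/h = e/f/g/h
eh/fg ∨ eh/f/g = eh/fg
e/f/g/h ∨ eh/fg = eh/fg
efh/g ∨ eh/fg = efgh
e/f/gh ∧ e/fgh = e/f/gh
efgh ∨ e/f/gh = efgh
eh/fg ∧ efgh = eh/fg

eh/fg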